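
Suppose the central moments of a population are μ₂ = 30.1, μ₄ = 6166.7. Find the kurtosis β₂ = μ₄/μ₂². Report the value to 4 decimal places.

6.8064

μ₂² = 30.1² = 906.01000
μ₄/μ₂² = 6166.7 / 906.01000 = 6.80644
β₂ ≈ 6.8064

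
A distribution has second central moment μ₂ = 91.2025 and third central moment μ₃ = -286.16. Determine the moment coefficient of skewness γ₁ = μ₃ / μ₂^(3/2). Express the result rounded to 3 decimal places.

-0.329

σ = √μ₂ = √91.2025 = 9.55000
σ³ = μ₂^(3/2) = 870.98388
γ₁ = μ₃/σ³ = -286.16 / 870.98388 ≈ -0.329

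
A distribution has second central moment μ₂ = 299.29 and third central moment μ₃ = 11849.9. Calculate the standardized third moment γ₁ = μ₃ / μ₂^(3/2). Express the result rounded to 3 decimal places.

2.289

σ = √μ₂ = √299.29 = 17.30000
σ³ = μ₂^(3/2) = 5177.71700
γ₁ = μ₃/σ³ = 11849.9 / 5177.71700 ≈ 2.289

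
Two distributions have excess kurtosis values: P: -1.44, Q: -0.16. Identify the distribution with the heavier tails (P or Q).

Q

Higher excess kurtosis ⇒ heavier tails relative to the normal distribution.
-1.44 vs -0.16: the larger is -0.16, so Q has heavier tails.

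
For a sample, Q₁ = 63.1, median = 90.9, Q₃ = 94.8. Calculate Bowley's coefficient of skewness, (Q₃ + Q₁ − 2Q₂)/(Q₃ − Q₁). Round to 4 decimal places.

-0.7539

numerator: Q₃ + Q₁ − 2Q₂ = 94.8 + 63.1 − 2×90.9 = -23.9000
denominator: Q₃ − Q₁ = 94.8 − 63.1 = 31.7000
Bowley skewness = -23.9000 / 31.7000 ≈ -0.7539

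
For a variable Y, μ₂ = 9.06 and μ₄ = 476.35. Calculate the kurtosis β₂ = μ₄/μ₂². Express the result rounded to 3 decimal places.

μ₂² = 9.06² = 82.08360
μ₄/μ₂² = 476.35 / 82.08360 = 5.80323
β₂ ≈ 5.803

5.803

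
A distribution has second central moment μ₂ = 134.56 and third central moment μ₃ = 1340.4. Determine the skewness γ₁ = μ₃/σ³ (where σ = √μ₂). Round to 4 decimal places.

0.8587

σ = √μ₂ = √134.56 = 11.60000
σ³ = μ₂^(3/2) = 1560.89600
γ₁ = μ₃/σ³ = 1340.4 / 1560.89600 ≈ 0.8587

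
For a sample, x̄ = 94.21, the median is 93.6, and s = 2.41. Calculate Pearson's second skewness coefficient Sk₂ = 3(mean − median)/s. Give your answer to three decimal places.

Sk₂ = 3(94.21 − 93.6) / 2.41 = 3 × 0.6100 / 2.41
    = 1.8300 / 2.41 ≈ 0.759

0.759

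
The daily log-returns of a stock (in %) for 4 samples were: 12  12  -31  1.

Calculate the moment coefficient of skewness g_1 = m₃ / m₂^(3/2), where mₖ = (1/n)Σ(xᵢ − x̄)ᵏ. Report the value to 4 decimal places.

x̄ = (12 + 12 - 31 + 1) / 4 = -1.5000
deviations (xᵢ − x̄): 13.5000, 13.5000, -29.5000, 2.5000
Σ(xᵢ − x̄)² = 1241.0000 ⇒ m₂ = 1241.0000/4 = 310.25000
Σ(xᵢ − x̄)³ = -20736.0000 ⇒ m₃ = -20736.0000/4 = -5184.00000
m₂^(3/2) = 310.25000^(1.5) = 5464.71711
g_1 = m₃ / m₂^(3/2) = -5184.00000 / 5464.71711 ≈ -0.9486

-0.9486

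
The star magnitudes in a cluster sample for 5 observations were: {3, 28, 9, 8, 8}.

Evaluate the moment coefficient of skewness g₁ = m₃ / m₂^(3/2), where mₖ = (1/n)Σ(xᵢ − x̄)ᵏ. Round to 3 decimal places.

1.268

x̄ = (3 + 28 + 9 + 8 + 8) / 5 = 11.2000
deviations (xᵢ − x̄): -8.2000, 16.8000, -2.2000, -3.2000, -3.2000
Σ(xᵢ − x̄)² = 374.8000 ⇒ m₂ = 374.8000/5 = 74.96000
Σ(xᵢ − x̄)³ = 4114.0800 ⇒ m₃ = 4114.0800/5 = 822.81600
m₂^(3/2) = 74.96000^(1.5) = 648.99951
g₁ = m₃ / m₂^(3/2) = 822.81600 / 648.99951 ≈ 1.268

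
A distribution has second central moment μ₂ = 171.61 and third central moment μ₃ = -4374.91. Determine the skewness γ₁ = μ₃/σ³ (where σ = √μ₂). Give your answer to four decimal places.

-1.9461

σ = √μ₂ = √171.61 = 13.10000
σ³ = μ₂^(3/2) = 2248.09100
γ₁ = μ₃/σ³ = -4374.91 / 2248.09100 ≈ -1.9461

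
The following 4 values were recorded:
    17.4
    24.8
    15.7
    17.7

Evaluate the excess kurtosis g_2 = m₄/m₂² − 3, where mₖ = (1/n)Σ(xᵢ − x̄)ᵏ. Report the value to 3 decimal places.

x̄ = 18.9000
Σ(xᵢ − x̄)² = 48.7400 ⇒ m₂ = 12.18500
Σ(xᵢ − x̄)⁴ = 1323.7298 ⇒ m₄ = 330.93245
m₂² = 148.47423
g_2 = m₄/m₂² − 3 = 2.22889 − 3 ≈ -0.771

-0.771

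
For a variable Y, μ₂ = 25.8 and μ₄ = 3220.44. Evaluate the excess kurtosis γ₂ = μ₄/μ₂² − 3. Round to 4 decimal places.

μ₂² = 25.8² = 665.64000
μ₄/μ₂² = 3220.44 / 665.64000 = 4.83811
γ₂ = 4.83811 − 3 ≈ 1.8381

1.8381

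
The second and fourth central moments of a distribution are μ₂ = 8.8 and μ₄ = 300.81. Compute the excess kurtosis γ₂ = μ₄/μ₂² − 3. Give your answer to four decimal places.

μ₂² = 8.8² = 77.44000
μ₄/μ₂² = 300.81 / 77.44000 = 3.88443
γ₂ = 3.88443 − 3 ≈ 0.8844

0.8844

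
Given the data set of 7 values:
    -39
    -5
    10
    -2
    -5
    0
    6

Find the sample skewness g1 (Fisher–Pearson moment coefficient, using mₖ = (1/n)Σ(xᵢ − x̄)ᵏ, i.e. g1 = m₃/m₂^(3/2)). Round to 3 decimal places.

-1.514

x̄ = (-39 - 5 + 10 - 2 - 5 + 0 + 6) / 7 = -5.0000
deviations (xᵢ − x̄): -34.0000, 0.0000, 15.0000, 3.0000, 0.0000, 5.0000, 11.0000
Σ(xᵢ − x̄)² = 1536.0000 ⇒ m₂ = 1536.0000/7 = 219.42857
Σ(xᵢ − x̄)³ = -34446.0000 ⇒ m₃ = -34446.0000/7 = -4920.85714
m₂^(3/2) = 219.42857^(1.5) = 3250.42211
g1 = m₃ / m₂^(3/2) = -4920.85714 / 3250.42211 ≈ -1.514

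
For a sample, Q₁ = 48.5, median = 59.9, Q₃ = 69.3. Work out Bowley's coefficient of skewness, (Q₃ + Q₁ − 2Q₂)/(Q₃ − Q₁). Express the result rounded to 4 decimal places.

numerator: Q₃ + Q₁ − 2Q₂ = 69.3 + 48.5 − 2×59.9 = -2.0000
denominator: Q₃ − Q₁ = 69.3 − 48.5 = 20.8000
Bowley skewness = -2.0000 / 20.8000 ≈ -0.0962

-0.0962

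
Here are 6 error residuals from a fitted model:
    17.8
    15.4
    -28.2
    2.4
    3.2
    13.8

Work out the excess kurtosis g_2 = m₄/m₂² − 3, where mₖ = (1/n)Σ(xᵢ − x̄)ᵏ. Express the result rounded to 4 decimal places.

0.2387

x̄ = 4.0667
Σ(xᵢ − x̄)² = 1456.4533 ⇒ m₂ = 242.74222
Σ(xᵢ − x̄)⁴ = 1145021.0108 ⇒ m₄ = 190836.83514
m₂² = 58923.78645
g_2 = m₄/m₂² − 3 = 3.23871 − 3 ≈ 0.2387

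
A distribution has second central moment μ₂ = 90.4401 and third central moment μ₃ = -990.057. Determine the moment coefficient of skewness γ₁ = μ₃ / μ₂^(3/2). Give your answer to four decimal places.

σ = √μ₂ = √90.4401 = 9.51000
σ³ = μ₂^(3/2) = 860.08535
γ₁ = μ₃/σ³ = -990.057 / 860.08535 ≈ -1.1511

-1.1511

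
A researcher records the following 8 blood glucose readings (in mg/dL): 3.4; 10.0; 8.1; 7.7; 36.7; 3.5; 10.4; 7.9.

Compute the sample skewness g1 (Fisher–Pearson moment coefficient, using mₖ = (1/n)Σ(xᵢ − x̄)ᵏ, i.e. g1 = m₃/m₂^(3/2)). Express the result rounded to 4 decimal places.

x̄ = (3.4 + 10.0 + 8.1 + 7.7 + 36.7 + 3.5 + 10.4 + 7.9) / 8 = 10.9625
deviations (xᵢ − x̄): -7.5625, -0.9625, -2.8625, -3.2625, 25.7375, -7.4625, -0.5625, -3.0625
Σ(xᵢ − x̄)² = 804.7588 ⇒ m₂ = 804.7588/8 = 100.59484
Σ(xᵢ − x̄)³ = 16112.9448 ⇒ m₃ = 16112.9448/8 = 2014.11810
m₂^(3/2) = 100.59484^(1.5) = 1008.93591
g1 = m₃ / m₂^(3/2) = 2014.11810 / 1008.93591 ≈ 1.9963

1.9963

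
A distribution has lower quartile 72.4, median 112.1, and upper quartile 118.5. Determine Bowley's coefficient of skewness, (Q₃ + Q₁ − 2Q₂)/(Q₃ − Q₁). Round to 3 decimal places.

-0.722

numerator: Q₃ + Q₁ − 2Q₂ = 118.5 + 72.4 − 2×112.1 = -33.3000
denominator: Q₃ − Q₁ = 118.5 − 72.4 = 46.1000
Bowley skewness = -33.3000 / 46.1000 ≈ -0.722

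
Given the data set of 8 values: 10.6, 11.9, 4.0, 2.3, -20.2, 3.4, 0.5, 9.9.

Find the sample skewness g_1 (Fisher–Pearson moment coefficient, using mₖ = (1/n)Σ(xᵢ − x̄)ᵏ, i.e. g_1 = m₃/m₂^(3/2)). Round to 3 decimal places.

x̄ = (10.6 + 11.9 + 4.0 + 2.3 - 20.2 + 3.4 + 0.5 + 9.9) / 8 = 2.8000
deviations (xᵢ − x̄): 7.8000, 9.1000, 1.2000, -0.5000, -23.0000, 0.6000, -2.3000, 7.1000
Σ(xᵢ − x̄)² = 730.4000 ⇒ m₂ = 730.4000/8 = 91.30000
Σ(xᵢ − x̄)³ = -10591.3140 ⇒ m₃ = -10591.3140/8 = -1323.91425
m₂^(3/2) = 91.30000^(1.5) = 872.38094
g_1 = m₃ / m₂^(3/2) = -1323.91425 / 872.38094 ≈ -1.518

-1.518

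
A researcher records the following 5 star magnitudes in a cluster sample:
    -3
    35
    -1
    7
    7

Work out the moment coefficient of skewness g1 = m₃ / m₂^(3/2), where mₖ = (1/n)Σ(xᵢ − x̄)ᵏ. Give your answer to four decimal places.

x̄ = (-3 + 35 - 1 + 7 + 7) / 5 = 9.0000
deviations (xᵢ − x̄): -12.0000, 26.0000, -10.0000, -2.0000, -2.0000
Σ(xᵢ − x̄)² = 928.0000 ⇒ m₂ = 928.0000/5 = 185.60000
Σ(xᵢ − x̄)³ = 14832.0000 ⇒ m₃ = 14832.0000/5 = 2966.40000
m₂^(3/2) = 185.60000^(1.5) = 2528.52329
g1 = m₃ / m₂^(3/2) = 2966.40000 / 2528.52329 ≈ 1.1732

1.1732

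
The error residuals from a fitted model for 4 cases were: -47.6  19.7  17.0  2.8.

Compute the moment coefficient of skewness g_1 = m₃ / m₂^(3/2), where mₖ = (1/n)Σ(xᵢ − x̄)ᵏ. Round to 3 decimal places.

x̄ = (-47.6 + 19.7 + 17.0 + 2.8) / 4 = -2.0250
deviations (xᵢ − x̄): -45.5750, 21.7250, 19.0250, 4.8250
Σ(xᵢ − x̄)² = 2934.2875 ⇒ m₂ = 2934.2875/4 = 733.57188
Σ(xᵢ − x̄)³ = -77410.8394 ⇒ m₃ = -77410.8394/4 = -19352.70984
m₂^(3/2) = 733.57188^(1.5) = 19868.45094
g_1 = m₃ / m₂^(3/2) = -19352.70984 / 19868.45094 ≈ -0.974

-0.974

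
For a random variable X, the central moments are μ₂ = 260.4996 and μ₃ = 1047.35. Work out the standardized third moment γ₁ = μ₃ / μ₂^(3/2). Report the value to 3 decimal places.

σ = √μ₂ = √260.4996 = 16.14000
σ³ = μ₂^(3/2) = 4204.46354
γ₁ = μ₃/σ³ = 1047.35 / 4204.46354 ≈ 0.249

0.249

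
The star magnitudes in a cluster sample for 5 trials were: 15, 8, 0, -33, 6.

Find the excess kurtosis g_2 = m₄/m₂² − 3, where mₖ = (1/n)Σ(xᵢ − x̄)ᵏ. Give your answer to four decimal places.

x̄ = -0.8000
Σ(xᵢ − x̄)² = 1410.8000 ⇒ m₂ = 282.16000
Σ(xᵢ − x̄)⁴ = 1145492.8160 ⇒ m₄ = 229098.56320
m₂² = 79614.26560
g_2 = m₄/m₂² − 3 = 2.87761 − 3 ≈ -0.1224

-0.1224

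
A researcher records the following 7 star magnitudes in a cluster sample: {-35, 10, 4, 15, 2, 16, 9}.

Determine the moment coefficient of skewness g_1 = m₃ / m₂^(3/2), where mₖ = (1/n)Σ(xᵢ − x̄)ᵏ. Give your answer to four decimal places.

-1.6836

x̄ = (-35 + 10 + 4 + 15 + 2 + 16 + 9) / 7 = 3.0000
deviations (xᵢ − x̄): -38.0000, 7.0000, 1.0000, 12.0000, -1.0000, 13.0000, 6.0000
Σ(xᵢ − x̄)² = 1844.0000 ⇒ m₂ = 1844.0000/7 = 263.42857
Σ(xᵢ − x̄)³ = -50388.0000 ⇒ m₃ = -50388.0000/7 = -7198.28571
m₂^(3/2) = 263.42857^(1.5) = 4275.57289
g_1 = m₃ / m₂^(3/2) = -7198.28571 / 4275.57289 ≈ -1.6836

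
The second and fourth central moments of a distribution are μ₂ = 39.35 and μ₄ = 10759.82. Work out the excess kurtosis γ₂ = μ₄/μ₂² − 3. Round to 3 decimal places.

μ₂² = 39.35² = 1548.42250
μ₄/μ₂² = 10759.82 / 1548.42250 = 6.94889
γ₂ = 6.94889 − 3 ≈ 3.949

3.949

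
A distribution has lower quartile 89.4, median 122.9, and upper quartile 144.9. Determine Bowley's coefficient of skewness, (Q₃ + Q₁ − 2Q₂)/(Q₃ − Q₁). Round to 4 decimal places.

-0.2072

numerator: Q₃ + Q₁ − 2Q₂ = 144.9 + 89.4 − 2×122.9 = -11.5000
denominator: Q₃ − Q₁ = 144.9 − 89.4 = 55.5000
Bowley skewness = -11.5000 / 55.5000 ≈ -0.2072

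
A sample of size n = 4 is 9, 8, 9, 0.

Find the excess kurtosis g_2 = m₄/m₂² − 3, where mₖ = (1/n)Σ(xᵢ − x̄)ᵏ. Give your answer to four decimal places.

x̄ = 6.5000
Σ(xᵢ − x̄)² = 57.0000 ⇒ m₂ = 14.25000
Σ(xᵢ − x̄)⁴ = 1868.2500 ⇒ m₄ = 467.06250
m₂² = 203.06250
g_2 = m₄/m₂² − 3 = 2.30009 − 3 ≈ -0.6999

-0.6999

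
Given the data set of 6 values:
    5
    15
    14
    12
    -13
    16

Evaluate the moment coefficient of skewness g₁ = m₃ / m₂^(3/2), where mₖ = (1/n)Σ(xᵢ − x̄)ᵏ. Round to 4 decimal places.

-1.3594

x̄ = (5 + 15 + 14 + 12 - 13 + 16) / 6 = 8.1667
deviations (xᵢ − x̄): -3.1667, 6.8333, 5.8333, 3.8333, -21.1667, 7.8333
Σ(xᵢ − x̄)² = 614.8333 ⇒ m₂ = 614.8333/6 = 102.47222
Σ(xᵢ − x̄)³ = -8460.4444 ⇒ m₃ = -8460.4444/6 = -1410.07407
m₂^(3/2) = 102.47222^(1.5) = 1037.31159
g₁ = m₃ / m₂^(3/2) = -1410.07407 / 1037.31159 ≈ -1.3594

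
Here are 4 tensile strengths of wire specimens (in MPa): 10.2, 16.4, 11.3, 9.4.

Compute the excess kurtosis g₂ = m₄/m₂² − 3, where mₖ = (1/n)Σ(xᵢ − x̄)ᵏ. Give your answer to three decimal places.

x̄ = 11.8250
Σ(xᵢ − x̄)² = 29.7275 ⇒ m₂ = 7.43187
Σ(xᵢ − x̄)⁴ = 479.7217 ⇒ m₄ = 119.93042
m₂² = 55.23277
g₂ = m₄/m₂² − 3 = 2.17136 − 3 ≈ -0.829

-0.829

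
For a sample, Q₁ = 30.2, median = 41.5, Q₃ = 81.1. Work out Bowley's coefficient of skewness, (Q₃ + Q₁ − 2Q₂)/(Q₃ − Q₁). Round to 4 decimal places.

numerator: Q₃ + Q₁ − 2Q₂ = 81.1 + 30.2 − 2×41.5 = 28.3000
denominator: Q₃ − Q₁ = 81.1 − 30.2 = 50.9000
Bowley skewness = 28.3000 / 50.9000 ≈ 0.5560

0.5560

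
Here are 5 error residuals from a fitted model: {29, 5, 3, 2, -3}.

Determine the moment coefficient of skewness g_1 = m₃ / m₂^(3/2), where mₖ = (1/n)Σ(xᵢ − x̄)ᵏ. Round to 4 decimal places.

1.2868

x̄ = (29 + 5 + 3 + 2 - 3) / 5 = 7.2000
deviations (xᵢ − x̄): 21.8000, -2.2000, -4.2000, -5.2000, -10.2000
Σ(xᵢ − x̄)² = 628.8000 ⇒ m₂ = 628.8000/5 = 125.76000
Σ(xᵢ − x̄)³ = 9073.6800 ⇒ m₃ = 9073.6800/5 = 1814.73600
m₂^(3/2) = 125.76000^(1.5) = 1410.30743
g_1 = m₃ / m₂^(3/2) = 1814.73600 / 1410.30743 ≈ 1.2868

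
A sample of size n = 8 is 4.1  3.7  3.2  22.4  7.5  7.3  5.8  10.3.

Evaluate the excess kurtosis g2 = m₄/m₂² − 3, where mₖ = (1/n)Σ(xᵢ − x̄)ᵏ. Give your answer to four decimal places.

1.6290

x̄ = 8.0375
Σ(xᵢ − x̄)² = 274.9587 ⇒ m₂ = 34.36984
Σ(xᵢ − x̄)⁴ = 43745.6252 ⇒ m₄ = 5468.20315
m₂² = 1181.28616
g2 = m₄/m₂² − 3 = 4.62902 − 3 ≈ 1.6290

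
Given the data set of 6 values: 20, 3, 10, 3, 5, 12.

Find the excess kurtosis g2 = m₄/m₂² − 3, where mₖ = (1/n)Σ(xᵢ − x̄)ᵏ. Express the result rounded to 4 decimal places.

-0.7218

x̄ = 8.8333
Σ(xᵢ − x̄)² = 218.8333 ⇒ m₂ = 36.47222
Σ(xᵢ − x̄)⁴ = 18182.8194 ⇒ m₄ = 3030.46991
m₂² = 1330.22299
g2 = m₄/m₂² − 3 = 2.27817 − 3 ≈ -0.7218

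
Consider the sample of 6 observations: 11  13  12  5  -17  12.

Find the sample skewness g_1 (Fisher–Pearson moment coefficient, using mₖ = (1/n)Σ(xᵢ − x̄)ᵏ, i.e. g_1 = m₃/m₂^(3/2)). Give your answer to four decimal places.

-1.5704

x̄ = (11 + 13 + 12 + 5 - 17 + 12) / 6 = 6.0000
deviations (xᵢ − x̄): 5.0000, 7.0000, 6.0000, -1.0000, -23.0000, 6.0000
Σ(xᵢ − x̄)² = 676.0000 ⇒ m₂ = 676.0000/6 = 112.66667
Σ(xᵢ − x̄)³ = -11268.0000 ⇒ m₃ = -11268.0000/6 = -1878.00000
m₂^(3/2) = 112.66667^(1.5) = 1195.89533
g_1 = m₃ / m₂^(3/2) = -1878.00000 / 1195.89533 ≈ -1.5704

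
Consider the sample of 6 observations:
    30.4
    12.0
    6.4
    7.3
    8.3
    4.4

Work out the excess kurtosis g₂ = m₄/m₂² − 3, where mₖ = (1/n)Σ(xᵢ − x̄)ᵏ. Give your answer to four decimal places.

0.7161

x̄ = 11.4667
Σ(xᵢ − x̄)² = 461.7533 ⇒ m₂ = 76.95889
Σ(xᵢ − x̄)⁴ = 132056.3705 ⇒ m₄ = 22009.39509
m₂² = 5922.67058
g₂ = m₄/m₂² − 3 = 3.71613 − 3 ≈ 0.7161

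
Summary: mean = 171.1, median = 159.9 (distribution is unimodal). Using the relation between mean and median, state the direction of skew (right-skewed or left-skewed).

mean − median = 171.1 − 159.9 = 11.2
mean > median ⇒ the longer tail is on the right ⇒ right-skewed (positively skewed).

right-skewed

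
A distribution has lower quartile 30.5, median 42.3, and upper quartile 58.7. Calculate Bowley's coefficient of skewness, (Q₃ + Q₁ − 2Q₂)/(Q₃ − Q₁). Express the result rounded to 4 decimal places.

0.1631

numerator: Q₃ + Q₁ − 2Q₂ = 58.7 + 30.5 − 2×42.3 = 4.6000
denominator: Q₃ − Q₁ = 58.7 − 30.5 = 28.2000
Bowley skewness = 4.6000 / 28.2000 ≈ 0.1631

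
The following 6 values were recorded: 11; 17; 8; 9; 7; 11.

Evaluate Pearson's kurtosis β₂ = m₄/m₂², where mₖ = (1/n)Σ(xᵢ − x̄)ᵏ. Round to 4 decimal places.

x̄ = 10.5000
Σ(xᵢ − x̄)² = 63.5000 ⇒ m₂ = 10.58333
Σ(xᵢ − x̄)⁴ = 1979.3750 ⇒ m₄ = 329.89583
m₂² = 112.00694
β₂ = m₄/m₂² = 329.89583 / 112.00694 ≈ 2.9453

2.9453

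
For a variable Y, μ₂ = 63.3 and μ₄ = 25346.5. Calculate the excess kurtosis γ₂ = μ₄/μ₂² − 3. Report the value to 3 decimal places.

3.326

μ₂² = 63.3² = 4006.89000
μ₄/μ₂² = 25346.5 / 4006.89000 = 6.32573
γ₂ = 6.32573 − 3 ≈ 3.326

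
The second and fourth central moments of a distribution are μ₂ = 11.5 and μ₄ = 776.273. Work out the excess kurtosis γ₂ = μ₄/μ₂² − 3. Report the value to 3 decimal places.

μ₂² = 11.5² = 132.25000
μ₄/μ₂² = 776.273 / 132.25000 = 5.86974
γ₂ = 5.86974 − 3 ≈ 2.870

2.870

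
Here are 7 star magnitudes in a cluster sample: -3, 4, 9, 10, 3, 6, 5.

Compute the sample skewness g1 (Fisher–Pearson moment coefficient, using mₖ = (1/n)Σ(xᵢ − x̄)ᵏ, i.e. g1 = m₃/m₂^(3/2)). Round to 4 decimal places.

x̄ = (-3 + 4 + 9 + 10 + 3 + 6 + 5) / 7 = 4.8571
deviations (xᵢ − x̄): -7.8571, -0.8571, 4.1429, 5.1429, -1.8571, 1.1429, 0.1429
Σ(xᵢ − x̄)² = 110.8571 ⇒ m₂ = 110.8571/7 = 15.83673
Σ(xᵢ − x̄)³ = -283.4694 ⇒ m₃ = -283.4694/7 = -40.49563
m₂^(3/2) = 15.83673^(1.5) = 63.02291
g1 = m₃ / m₂^(3/2) = -40.49563 / 63.02291 ≈ -0.6426

-0.6426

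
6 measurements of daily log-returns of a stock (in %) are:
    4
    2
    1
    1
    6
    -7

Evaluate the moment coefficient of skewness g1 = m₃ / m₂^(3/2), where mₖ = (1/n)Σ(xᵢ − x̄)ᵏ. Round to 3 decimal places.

-1.018

x̄ = (4 + 2 + 1 + 1 + 6 - 7) / 6 = 1.1667
deviations (xᵢ − x̄): 2.8333, 0.8333, -0.1667, -0.1667, 4.8333, -8.1667
Σ(xᵢ − x̄)² = 98.8333 ⇒ m₂ = 98.8333/6 = 16.47222
Σ(xᵢ − x̄)³ = -408.4444 ⇒ m₃ = -408.4444/6 = -68.07407
m₂^(3/2) = 16.47222^(1.5) = 66.85414
g1 = m₃ / m₂^(3/2) = -68.07407 / 66.85414 ≈ -1.018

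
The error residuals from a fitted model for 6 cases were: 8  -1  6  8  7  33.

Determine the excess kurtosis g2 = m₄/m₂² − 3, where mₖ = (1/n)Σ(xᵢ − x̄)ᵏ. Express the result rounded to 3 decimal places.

0.704

x̄ = 10.1667
Σ(xᵢ − x̄)² = 682.8333 ⇒ m₂ = 113.80556
Σ(xᵢ − x̄)⁴ = 287812.1528 ⇒ m₄ = 47968.69213
m₂² = 12951.70448
g2 = m₄/m₂² − 3 = 3.70366 − 3 ≈ 0.704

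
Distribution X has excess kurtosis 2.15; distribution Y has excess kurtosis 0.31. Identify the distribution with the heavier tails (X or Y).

Higher excess kurtosis ⇒ heavier tails relative to the normal distribution.
2.15 vs 0.31: the larger is 2.15, so X has heavier tails.

X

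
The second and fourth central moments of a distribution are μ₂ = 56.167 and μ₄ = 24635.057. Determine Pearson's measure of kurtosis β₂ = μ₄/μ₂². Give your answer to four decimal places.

7.8089

μ₂² = 56.167² = 3154.73189
μ₄/μ₂² = 24635.057 / 3154.73189 = 7.80892
β₂ ≈ 7.8089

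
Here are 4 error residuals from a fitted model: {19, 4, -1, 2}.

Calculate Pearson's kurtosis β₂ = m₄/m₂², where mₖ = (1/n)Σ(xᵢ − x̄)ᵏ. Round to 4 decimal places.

x̄ = 6.0000
Σ(xᵢ − x̄)² = 238.0000 ⇒ m₂ = 59.50000
Σ(xᵢ − x̄)⁴ = 31234.0000 ⇒ m₄ = 7808.50000
m₂² = 3540.25000
β₂ = m₄/m₂² = 7808.50000 / 3540.25000 ≈ 2.2056

2.2056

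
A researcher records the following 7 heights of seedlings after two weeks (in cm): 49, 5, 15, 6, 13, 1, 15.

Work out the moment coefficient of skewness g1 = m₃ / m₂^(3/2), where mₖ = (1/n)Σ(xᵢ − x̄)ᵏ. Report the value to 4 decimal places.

x̄ = (49 + 5 + 15 + 6 + 13 + 1 + 15) / 7 = 14.8571
deviations (xᵢ − x̄): 34.1429, -9.8571, 0.1429, -8.8571, -1.8571, -13.8571, 0.1429
Σ(xᵢ − x̄)² = 1536.8571 ⇒ m₂ = 1536.8571/7 = 219.55102
Σ(xᵢ − x̄)³ = 35481.6735 ⇒ m₃ = 35481.6735/7 = 5068.81050
m₂^(3/2) = 219.55102^(1.5) = 3253.14327
g1 = m₃ / m₂^(3/2) = 5068.81050 / 3253.14327 ≈ 1.5581

1.5581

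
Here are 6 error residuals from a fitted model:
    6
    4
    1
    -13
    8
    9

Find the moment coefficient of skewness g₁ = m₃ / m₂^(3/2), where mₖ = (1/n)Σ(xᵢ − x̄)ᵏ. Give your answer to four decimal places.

x̄ = (6 + 4 + 1 - 13 + 8 + 9) / 6 = 2.5000
deviations (xᵢ − x̄): 3.5000, 1.5000, -1.5000, -15.5000, 5.5000, 6.5000
Σ(xᵢ − x̄)² = 329.5000 ⇒ m₂ = 329.5000/6 = 54.91667
Σ(xᵢ − x̄)³ = -3240.0000 ⇒ m₃ = -3240.0000/6 = -540.00000
m₂^(3/2) = 54.91667^(1.5) = 406.96424
g₁ = m₃ / m₂^(3/2) = -540.00000 / 406.96424 ≈ -1.3269

-1.3269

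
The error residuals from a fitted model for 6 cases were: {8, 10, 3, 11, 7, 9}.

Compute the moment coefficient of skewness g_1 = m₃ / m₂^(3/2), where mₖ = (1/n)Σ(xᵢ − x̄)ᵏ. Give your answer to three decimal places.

x̄ = (8 + 10 + 3 + 11 + 7 + 9) / 6 = 8.0000
deviations (xᵢ − x̄): 0.0000, 2.0000, -5.0000, 3.0000, -1.0000, 1.0000
Σ(xᵢ − x̄)² = 40.0000 ⇒ m₂ = 40.0000/6 = 6.66667
Σ(xᵢ − x̄)³ = -90.0000 ⇒ m₃ = -90.0000/6 = -15.00000
m₂^(3/2) = 6.66667^(1.5) = 17.21326
g_1 = m₃ / m₂^(3/2) = -15.00000 / 17.21326 ≈ -0.871

-0.871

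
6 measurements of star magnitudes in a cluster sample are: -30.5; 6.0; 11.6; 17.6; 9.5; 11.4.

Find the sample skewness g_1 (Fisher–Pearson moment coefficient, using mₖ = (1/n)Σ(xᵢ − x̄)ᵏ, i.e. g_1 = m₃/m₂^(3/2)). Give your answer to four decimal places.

x̄ = (-30.5 + 6.0 + 11.6 + 17.6 + 9.5 + 11.4) / 6 = 4.2667
deviations (xᵢ − x̄): -34.7667, 1.7333, 7.3333, 13.3333, 5.2333, 7.1333
Σ(xᵢ − x̄)² = 1521.5533 ⇒ m₂ = 1521.5533/6 = 253.59222
Σ(xᵢ − x̄)³ = -38746.9504 ⇒ m₃ = -38746.9504/6 = -6457.82507
m₂^(3/2) = 253.59222^(1.5) = 4038.34942
g_1 = m₃ / m₂^(3/2) = -6457.82507 / 4038.34942 ≈ -1.5991

-1.5991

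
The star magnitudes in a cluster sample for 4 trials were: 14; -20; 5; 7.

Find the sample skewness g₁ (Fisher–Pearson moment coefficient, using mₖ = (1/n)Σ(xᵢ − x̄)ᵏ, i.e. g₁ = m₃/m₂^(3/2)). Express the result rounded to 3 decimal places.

-0.915

x̄ = (14 - 20 + 5 + 7) / 4 = 1.5000
deviations (xᵢ − x̄): 12.5000, -21.5000, 3.5000, 5.5000
Σ(xᵢ − x̄)² = 661.0000 ⇒ m₂ = 661.0000/4 = 165.25000
Σ(xᵢ − x̄)³ = -7776.0000 ⇒ m₃ = -7776.0000/4 = -1944.00000
m₂^(3/2) = 165.25000^(1.5) = 2124.28216
g₁ = m₃ / m₂^(3/2) = -1944.00000 / 2124.28216 ≈ -0.915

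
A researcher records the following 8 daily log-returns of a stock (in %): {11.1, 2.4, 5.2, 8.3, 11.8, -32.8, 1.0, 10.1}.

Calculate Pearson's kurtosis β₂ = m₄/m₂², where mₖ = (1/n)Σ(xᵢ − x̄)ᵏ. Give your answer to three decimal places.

5.325

x̄ = 2.1375
Σ(xᵢ − x̄)² = 1506.4388 ⇒ m₂ = 188.30484
Σ(xᵢ − x̄)⁴ = 1510655.6659 ⇒ m₄ = 188831.95823
m₂² = 35458.71418
β₂ = m₄/m₂² = 188831.95823 / 35458.71418 ≈ 5.325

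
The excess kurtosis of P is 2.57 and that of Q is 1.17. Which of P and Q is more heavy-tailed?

P

Higher excess kurtosis ⇒ heavier tails relative to the normal distribution.
2.57 vs 1.17: the larger is 2.57, so P has heavier tails.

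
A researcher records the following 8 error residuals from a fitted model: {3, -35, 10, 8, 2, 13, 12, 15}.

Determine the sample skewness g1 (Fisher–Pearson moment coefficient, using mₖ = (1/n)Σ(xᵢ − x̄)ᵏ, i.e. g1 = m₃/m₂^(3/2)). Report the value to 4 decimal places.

x̄ = (3 - 35 + 10 + 8 + 2 + 13 + 12 + 15) / 8 = 3.5000
deviations (xᵢ − x̄): -0.5000, -38.5000, 6.5000, 4.5000, -1.5000, 9.5000, 8.5000, 11.5000
Σ(xᵢ − x̄)² = 1842.0000 ⇒ m₂ = 1842.0000/8 = 230.25000
Σ(xᵢ − x̄)³ = -53712.0000 ⇒ m₃ = -53712.0000/8 = -6714.00000
m₂^(3/2) = 230.25000^(1.5) = 3493.81141
g1 = m₃ / m₂^(3/2) = -6714.00000 / 3493.81141 ≈ -1.9217

-1.9217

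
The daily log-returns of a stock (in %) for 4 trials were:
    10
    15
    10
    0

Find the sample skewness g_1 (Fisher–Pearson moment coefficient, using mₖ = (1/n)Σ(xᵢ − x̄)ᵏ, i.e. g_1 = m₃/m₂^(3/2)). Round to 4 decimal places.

x̄ = (10 + 15 + 10 + 0) / 4 = 8.7500
deviations (xᵢ − x̄): 1.2500, 6.2500, 1.2500, -8.7500
Σ(xᵢ − x̄)² = 118.7500 ⇒ m₂ = 118.7500/4 = 29.68750
Σ(xᵢ − x̄)³ = -421.8750 ⇒ m₃ = -421.8750/4 = -105.46875
m₂^(3/2) = 29.68750^(1.5) = 161.75602
g_1 = m₃ / m₂^(3/2) = -105.46875 / 161.75602 ≈ -0.6520

-0.6520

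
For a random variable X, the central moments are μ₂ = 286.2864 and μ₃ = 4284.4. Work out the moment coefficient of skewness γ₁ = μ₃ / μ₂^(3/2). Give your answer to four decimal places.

σ = √μ₂ = √286.2864 = 16.92000
σ³ = μ₂^(3/2) = 4843.96589
γ₁ = μ₃/σ³ = 4284.4 / 4843.96589 ≈ 0.8845

0.8845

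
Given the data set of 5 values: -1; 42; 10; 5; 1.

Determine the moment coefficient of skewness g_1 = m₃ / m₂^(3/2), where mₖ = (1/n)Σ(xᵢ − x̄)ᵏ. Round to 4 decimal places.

1.2966

x̄ = (-1 + 42 + 10 + 5 + 1) / 5 = 11.4000
deviations (xᵢ − x̄): -12.4000, 30.6000, -1.4000, -6.4000, -10.4000
Σ(xᵢ − x̄)² = 1241.2000 ⇒ m₂ = 1241.2000/5 = 248.24000
Σ(xᵢ − x̄)³ = 25356.2400 ⇒ m₃ = 25356.2400/5 = 5071.24800
m₂^(3/2) = 248.24000^(1.5) = 3911.17856
g_1 = m₃ / m₂^(3/2) = 5071.24800 / 3911.17856 ≈ 1.2966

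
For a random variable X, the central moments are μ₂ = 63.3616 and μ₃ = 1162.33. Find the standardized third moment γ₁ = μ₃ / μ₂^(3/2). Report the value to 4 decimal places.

σ = √μ₂ = √63.3616 = 7.96000
σ³ = μ₂^(3/2) = 504.35834
γ₁ = μ₃/σ³ = 1162.33 / 504.35834 ≈ 2.3046

2.3046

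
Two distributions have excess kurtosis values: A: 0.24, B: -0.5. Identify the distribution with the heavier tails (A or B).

A

Higher excess kurtosis ⇒ heavier tails relative to the normal distribution.
0.24 vs -0.5: the larger is 0.24, so A has heavier tails. (A is leptokurtic — heavier-than-normal tails; the other is platykurtic.)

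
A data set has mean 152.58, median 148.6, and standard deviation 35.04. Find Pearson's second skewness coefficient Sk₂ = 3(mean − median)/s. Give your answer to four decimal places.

Sk₂ = 3(152.58 − 148.6) / 35.04 = 3 × 3.9800 / 35.04
    = 11.9400 / 35.04 ≈ 0.3408

0.3408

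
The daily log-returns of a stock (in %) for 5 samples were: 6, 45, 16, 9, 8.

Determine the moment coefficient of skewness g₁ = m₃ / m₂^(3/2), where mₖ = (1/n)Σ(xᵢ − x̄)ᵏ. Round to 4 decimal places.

x̄ = (6 + 45 + 16 + 9 + 8) / 5 = 16.8000
deviations (xᵢ − x̄): -10.8000, 28.2000, -0.8000, -7.8000, -8.8000
Σ(xᵢ − x̄)² = 1050.8000 ⇒ m₂ = 1050.8000/5 = 210.16000
Σ(xᵢ − x̄)³ = 20009.5200 ⇒ m₃ = 20009.5200/5 = 4001.90400
m₂^(3/2) = 210.16000^(1.5) = 3046.66771
g₁ = m₃ / m₂^(3/2) = 4001.90400 / 3046.66771 ≈ 1.3135

1.3135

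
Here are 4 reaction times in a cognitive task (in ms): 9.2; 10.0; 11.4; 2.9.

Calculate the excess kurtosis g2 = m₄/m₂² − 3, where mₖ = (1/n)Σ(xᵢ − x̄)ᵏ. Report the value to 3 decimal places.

-0.803

x̄ = 8.3750
Σ(xᵢ − x̄)² = 42.4475 ⇒ m₂ = 10.61188
Σ(xᵢ − x̄)⁴ = 989.7082 ⇒ m₄ = 247.42705
m₂² = 112.61189
g2 = m₄/m₂² − 3 = 2.19717 − 3 ≈ -0.803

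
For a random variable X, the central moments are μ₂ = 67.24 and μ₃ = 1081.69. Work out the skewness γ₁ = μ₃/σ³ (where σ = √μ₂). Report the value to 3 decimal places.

1.962

σ = √μ₂ = √67.24 = 8.20000
σ³ = μ₂^(3/2) = 551.36800
γ₁ = μ₃/σ³ = 1081.69 / 551.36800 ≈ 1.962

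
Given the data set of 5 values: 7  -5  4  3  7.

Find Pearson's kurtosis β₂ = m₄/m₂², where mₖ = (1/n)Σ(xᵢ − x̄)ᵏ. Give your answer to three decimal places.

x̄ = 3.2000
Σ(xᵢ − x̄)² = 96.8000 ⇒ m₂ = 19.36000
Σ(xᵢ − x̄)⁴ = 4938.6560 ⇒ m₄ = 987.73120
m₂² = 374.80960
β₂ = m₄/m₂² = 987.73120 / 374.80960 ≈ 2.635

2.635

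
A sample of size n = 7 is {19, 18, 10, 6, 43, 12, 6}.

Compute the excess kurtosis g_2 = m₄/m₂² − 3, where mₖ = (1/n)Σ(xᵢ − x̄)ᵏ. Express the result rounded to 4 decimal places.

0.7851

x̄ = 16.2857
Σ(xᵢ − x̄)² = 993.4286 ⇒ m₂ = 141.91837
Σ(xᵢ − x̄)⁴ = 533647.5743 ⇒ m₄ = 76235.36776
m₂² = 20140.82299
g_2 = m₄/m₂² − 3 = 3.78512 − 3 ≈ 0.7851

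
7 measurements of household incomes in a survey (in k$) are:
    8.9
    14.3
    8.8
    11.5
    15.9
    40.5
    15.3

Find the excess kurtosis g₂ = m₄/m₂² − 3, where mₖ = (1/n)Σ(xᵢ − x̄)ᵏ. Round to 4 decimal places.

x̄ = 16.4571
Σ(xᵢ − x̄)² = 724.6771 ⇒ m₂ = 103.52531
Σ(xᵢ − x̄)⁴ = 341478.8624 ⇒ m₄ = 48782.69462
m₂² = 10717.48901
g₂ = m₄/m₂² − 3 = 4.55169 − 3 ≈ 1.5517

1.5517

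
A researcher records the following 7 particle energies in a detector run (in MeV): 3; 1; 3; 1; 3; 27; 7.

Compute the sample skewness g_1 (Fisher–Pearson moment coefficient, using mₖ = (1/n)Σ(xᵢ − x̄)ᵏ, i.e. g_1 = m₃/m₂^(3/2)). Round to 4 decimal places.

1.8563

x̄ = (3 + 1 + 3 + 1 + 3 + 27 + 7) / 7 = 6.4286
deviations (xᵢ − x̄): -3.4286, -5.4286, -3.4286, -5.4286, -3.4286, 20.5714, 0.5714
Σ(xᵢ − x̄)² = 517.7143 ⇒ m₂ = 517.7143/7 = 73.95918
Σ(xᵢ − x̄)³ = 8264.8163 ⇒ m₃ = 8264.8163/7 = 1180.68805
m₂^(3/2) = 73.95918^(1.5) = 636.04547
g_1 = m₃ / m₂^(3/2) = 1180.68805 / 636.04547 ≈ 1.8563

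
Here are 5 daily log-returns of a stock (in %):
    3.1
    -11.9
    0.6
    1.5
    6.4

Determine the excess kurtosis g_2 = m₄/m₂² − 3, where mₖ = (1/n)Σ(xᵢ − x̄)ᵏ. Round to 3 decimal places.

-0.166

x̄ = -0.0600
Σ(xᵢ − x̄)² = 194.7720 ⇒ m₂ = 38.95440
Σ(xᵢ − x̄)⁴ = 21499.3532 ⇒ m₄ = 4299.87065
m₂² = 1517.44528
g_2 = m₄/m₂² − 3 = 2.83362 − 3 ≈ -0.166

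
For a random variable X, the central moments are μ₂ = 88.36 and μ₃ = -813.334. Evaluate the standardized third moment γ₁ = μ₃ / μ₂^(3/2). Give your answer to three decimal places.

-0.979

σ = √μ₂ = √88.36 = 9.40000
σ³ = μ₂^(3/2) = 830.58400
γ₁ = μ₃/σ³ = -813.334 / 830.58400 ≈ -0.979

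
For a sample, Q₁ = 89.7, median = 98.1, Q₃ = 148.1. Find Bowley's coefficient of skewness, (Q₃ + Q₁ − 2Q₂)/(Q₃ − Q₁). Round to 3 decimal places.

0.712

numerator: Q₃ + Q₁ − 2Q₂ = 148.1 + 89.7 − 2×98.1 = 41.6000
denominator: Q₃ − Q₁ = 148.1 − 89.7 = 58.4000
Bowley skewness = 41.6000 / 58.4000 ≈ 0.712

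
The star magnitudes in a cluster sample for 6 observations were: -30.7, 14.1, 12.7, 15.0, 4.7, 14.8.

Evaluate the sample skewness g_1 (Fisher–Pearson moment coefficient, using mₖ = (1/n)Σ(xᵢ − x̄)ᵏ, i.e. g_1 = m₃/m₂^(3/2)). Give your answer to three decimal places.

-1.620

x̄ = (-30.7 + 14.1 + 12.7 + 15.0 + 4.7 + 14.8) / 6 = 5.1000
deviations (xᵢ − x̄): -35.8000, 9.0000, 7.6000, 9.9000, -0.4000, 9.7000
Σ(xᵢ − x̄)² = 1612.6600 ⇒ m₂ = 1612.6600/6 = 268.77667
Σ(xᵢ − x̄)³ = -42831.8280 ⇒ m₃ = -42831.8280/6 = -7138.63800
m₂^(3/2) = 268.77667^(1.5) = 4406.43477
g_1 = m₃ / m₂^(3/2) = -7138.63800 / 4406.43477 ≈ -1.620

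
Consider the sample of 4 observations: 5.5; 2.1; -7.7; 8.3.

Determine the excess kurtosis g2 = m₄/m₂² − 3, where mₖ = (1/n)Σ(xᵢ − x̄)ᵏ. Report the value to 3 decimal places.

-0.992

x̄ = 2.0500
Σ(xᵢ − x̄)² = 146.0300 ⇒ m₂ = 36.50750
Σ(xᵢ − x̄)⁴ = 10704.4273 ⇒ m₄ = 2676.10683
m₂² = 1332.79756
g2 = m₄/m₂² − 3 = 2.00789 − 3 ≈ -0.992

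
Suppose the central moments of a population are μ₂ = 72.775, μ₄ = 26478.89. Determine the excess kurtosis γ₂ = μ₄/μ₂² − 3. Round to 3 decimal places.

μ₂² = 72.775² = 5296.20063
μ₄/μ₂² = 26478.89 / 5296.20063 = 4.99960
γ₂ = 4.99960 − 3 ≈ 2.000

2.000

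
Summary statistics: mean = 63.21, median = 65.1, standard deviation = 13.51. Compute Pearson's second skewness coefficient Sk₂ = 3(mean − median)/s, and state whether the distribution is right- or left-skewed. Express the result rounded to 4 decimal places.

-0.4197, left-skewed

Sk₂ = 3(63.21 − 65.1) / 13.51 = 3 × -1.8900 / 13.51
    = -5.6700 / 13.51 ≈ -0.4197
Sk₂ < 0 ⇒ mean < median ⇒ left-skewed (negative skew).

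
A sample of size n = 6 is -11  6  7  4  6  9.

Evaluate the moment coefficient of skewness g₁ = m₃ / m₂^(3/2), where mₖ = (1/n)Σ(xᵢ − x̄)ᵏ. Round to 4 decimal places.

-1.5899

x̄ = (-11 + 6 + 7 + 4 + 6 + 9) / 6 = 3.5000
deviations (xᵢ − x̄): -14.5000, 2.5000, 3.5000, 0.5000, 2.5000, 5.5000
Σ(xᵢ − x̄)² = 265.5000 ⇒ m₂ = 265.5000/6 = 44.25000
Σ(xᵢ − x̄)³ = -2808.0000 ⇒ m₃ = -2808.0000/6 = -468.00000
m₂^(3/2) = 44.25000^(1.5) = 294.35398
g₁ = m₃ / m₂^(3/2) = -468.00000 / 294.35398 ≈ -1.5899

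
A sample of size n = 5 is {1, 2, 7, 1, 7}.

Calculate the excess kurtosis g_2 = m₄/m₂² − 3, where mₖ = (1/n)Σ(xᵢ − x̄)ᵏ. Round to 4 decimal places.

x̄ = 3.6000
Σ(xᵢ − x̄)² = 39.2000 ⇒ m₂ = 7.84000
Σ(xᵢ − x̄)⁴ = 365.2160 ⇒ m₄ = 73.04320
m₂² = 61.46560
g_2 = m₄/m₂² − 3 = 1.18836 − 3 ≈ -1.8116

-1.8116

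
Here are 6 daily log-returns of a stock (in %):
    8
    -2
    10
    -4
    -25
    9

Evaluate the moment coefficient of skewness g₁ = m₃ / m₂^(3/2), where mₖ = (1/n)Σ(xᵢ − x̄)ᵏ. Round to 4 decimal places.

x̄ = (8 - 2 + 10 - 4 - 25 + 9) / 6 = -0.6667
deviations (xᵢ − x̄): 8.6667, -1.3333, 10.6667, -3.3333, -24.3333, 9.6667
Σ(xᵢ − x̄)² = 887.3333 ⇒ m₂ = 887.3333/6 = 147.88889
Σ(xᵢ − x̄)³ = -11679.5556 ⇒ m₃ = -11679.5556/6 = -1946.59259
m₂^(3/2) = 147.88889^(1.5) = 1798.47050
g₁ = m₃ / m₂^(3/2) = -1946.59259 / 1798.47050 ≈ -1.0824

-1.0824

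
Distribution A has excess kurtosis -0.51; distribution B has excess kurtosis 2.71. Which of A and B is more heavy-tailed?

B

Higher excess kurtosis ⇒ heavier tails relative to the normal distribution.
-0.51 vs 2.71: the larger is 2.71, so B has heavier tails. (B is leptokurtic — heavier-than-normal tails; the other is platykurtic.)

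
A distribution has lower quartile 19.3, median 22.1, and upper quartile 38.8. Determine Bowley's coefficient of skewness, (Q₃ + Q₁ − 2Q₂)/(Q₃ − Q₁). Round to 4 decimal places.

numerator: Q₃ + Q₁ − 2Q₂ = 38.8 + 19.3 − 2×22.1 = 13.9000
denominator: Q₃ − Q₁ = 38.8 − 19.3 = 19.5000
Bowley skewness = 13.9000 / 19.5000 ≈ 0.7128

0.7128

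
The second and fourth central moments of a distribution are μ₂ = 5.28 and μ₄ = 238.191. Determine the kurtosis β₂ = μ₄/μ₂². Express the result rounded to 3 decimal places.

μ₂² = 5.28² = 27.87840
μ₄/μ₂² = 238.191 / 27.87840 = 8.54393
β₂ ≈ 8.544

8.544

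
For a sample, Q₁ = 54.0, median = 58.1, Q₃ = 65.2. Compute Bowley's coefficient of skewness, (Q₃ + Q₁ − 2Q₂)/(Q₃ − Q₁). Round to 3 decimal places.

0.268

numerator: Q₃ + Q₁ − 2Q₂ = 65.2 + 54.0 − 2×58.1 = 3.0000
denominator: Q₃ − Q₁ = 65.2 − 54.0 = 11.2000
Bowley skewness = 3.0000 / 11.2000 ≈ 0.268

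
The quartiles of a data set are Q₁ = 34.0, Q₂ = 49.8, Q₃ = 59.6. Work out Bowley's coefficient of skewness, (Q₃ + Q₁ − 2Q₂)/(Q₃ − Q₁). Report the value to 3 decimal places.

numerator: Q₃ + Q₁ − 2Q₂ = 59.6 + 34.0 − 2×49.8 = -6.0000
denominator: Q₃ − Q₁ = 59.6 − 34.0 = 25.6000
Bowley skewness = -6.0000 / 25.6000 ≈ -0.234

-0.234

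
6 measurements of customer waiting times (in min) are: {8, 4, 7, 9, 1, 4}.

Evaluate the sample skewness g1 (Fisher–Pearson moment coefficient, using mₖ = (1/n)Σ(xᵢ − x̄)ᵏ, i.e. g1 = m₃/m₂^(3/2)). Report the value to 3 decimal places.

-0.287

x̄ = (8 + 4 + 7 + 9 + 1 + 4) / 6 = 5.5000
deviations (xᵢ − x̄): 2.5000, -1.5000, 1.5000, 3.5000, -4.5000, -1.5000
Σ(xᵢ − x̄)² = 45.5000 ⇒ m₂ = 45.5000/6 = 7.58333
Σ(xᵢ − x̄)³ = -36.0000 ⇒ m₃ = -36.0000/6 = -6.00000
m₂^(3/2) = 7.58333^(1.5) = 20.88287
g1 = m₃ / m₂^(3/2) = -6.00000 / 20.88287 ≈ -0.287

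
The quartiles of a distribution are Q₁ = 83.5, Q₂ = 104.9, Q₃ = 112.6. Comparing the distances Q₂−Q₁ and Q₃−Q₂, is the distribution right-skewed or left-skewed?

Q₂ − Q₁ = 21.4;  Q₃ − Q₂ = 7.7
Q₂ − Q₁ > Q₃ − Q₂ ⇒ the lower half is more spread out ⇒ left-skewed.

left-skewed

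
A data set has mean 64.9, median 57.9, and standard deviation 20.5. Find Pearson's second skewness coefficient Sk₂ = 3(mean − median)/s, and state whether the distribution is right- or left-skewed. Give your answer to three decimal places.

1.024, right-skewed

Sk₂ = 3(64.9 − 57.9) / 20.5 = 3 × 7.0000 / 20.5
    = 21.0000 / 20.5 ≈ 1.024
Sk₂ > 0 ⇒ mean > median ⇒ right-skewed (positive skew).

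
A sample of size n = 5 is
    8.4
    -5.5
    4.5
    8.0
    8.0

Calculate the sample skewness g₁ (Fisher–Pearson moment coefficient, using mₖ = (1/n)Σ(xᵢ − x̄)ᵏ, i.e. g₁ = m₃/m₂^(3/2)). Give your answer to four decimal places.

x̄ = (8.4 - 5.5 + 4.5 + 8.0 + 8.0) / 5 = 4.6800
deviations (xᵢ − x̄): 3.7200, -10.1800, -0.1800, 3.3200, 3.3200
Σ(xᵢ − x̄)² = 139.5480 ⇒ m₂ = 139.5480/5 = 27.90960
Σ(xᵢ − x̄)³ = -930.3161 ⇒ m₃ = -930.3161/5 = -186.06322
m₂^(3/2) = 27.90960^(1.5) = 147.44513
g₁ = m₃ / m₂^(3/2) = -186.06322 / 147.44513 ≈ -1.2619

-1.2619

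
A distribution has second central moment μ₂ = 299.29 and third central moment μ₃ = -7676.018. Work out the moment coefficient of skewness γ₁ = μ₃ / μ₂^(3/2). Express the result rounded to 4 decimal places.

-1.4825

σ = √μ₂ = √299.29 = 17.30000
σ³ = μ₂^(3/2) = 5177.71700
γ₁ = μ₃/σ³ = -7676.018 / 5177.71700 ≈ -1.4825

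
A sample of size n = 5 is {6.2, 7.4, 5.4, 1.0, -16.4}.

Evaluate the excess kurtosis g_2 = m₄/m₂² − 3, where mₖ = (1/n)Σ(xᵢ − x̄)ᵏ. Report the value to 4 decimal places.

x̄ = 0.7200
Σ(xᵢ − x̄)² = 389.7280 ⇒ m₂ = 77.94560
Σ(xᵢ − x̄)⁴ = 89277.0321 ⇒ m₄ = 17855.40642
m₂² = 6075.51656
g_2 = m₄/m₂² − 3 = 2.93891 − 3 ≈ -0.0611

-0.0611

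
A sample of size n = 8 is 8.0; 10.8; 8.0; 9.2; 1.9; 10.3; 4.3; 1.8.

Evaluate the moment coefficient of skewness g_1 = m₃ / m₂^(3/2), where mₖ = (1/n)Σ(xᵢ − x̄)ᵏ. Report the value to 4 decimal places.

-0.4178

x̄ = (8.0 + 10.8 + 8.0 + 9.2 + 1.9 + 10.3 + 4.3 + 1.8) / 8 = 6.7875
deviations (xᵢ − x̄): 1.2125, 4.0125, 1.2125, 2.4125, -4.8875, 3.5125, -2.4875, -4.9875
Σ(xᵢ − x̄)² = 92.1488 ⇒ m₂ = 92.1488/8 = 11.51859
Σ(xᵢ − x̄)³ = -130.6634 ⇒ m₃ = -130.6634/8 = -16.33293
m₂^(3/2) = 11.51859^(1.5) = 39.09302
g_1 = m₃ / m₂^(3/2) = -16.33293 / 39.09302 ≈ -0.4178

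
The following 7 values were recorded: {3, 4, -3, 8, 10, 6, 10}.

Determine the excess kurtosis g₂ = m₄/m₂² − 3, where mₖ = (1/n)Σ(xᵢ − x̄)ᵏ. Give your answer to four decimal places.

-0.4237

x̄ = 5.4286
Σ(xᵢ − x̄)² = 127.7143 ⇒ m₂ = 18.24490
Σ(xᵢ − x̄)⁴ = 6003.0262 ⇒ m₄ = 857.57518
m₂² = 332.87630
g₂ = m₄/m₂² − 3 = 2.57626 − 3 ≈ -0.4237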